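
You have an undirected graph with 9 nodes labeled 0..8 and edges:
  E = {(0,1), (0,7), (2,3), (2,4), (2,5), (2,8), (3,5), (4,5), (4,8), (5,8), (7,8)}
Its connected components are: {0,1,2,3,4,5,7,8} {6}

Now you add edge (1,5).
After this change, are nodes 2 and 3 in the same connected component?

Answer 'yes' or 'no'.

Initial components: {0,1,2,3,4,5,7,8} {6}
Adding edge (1,5): both already in same component {0,1,2,3,4,5,7,8}. No change.
New components: {0,1,2,3,4,5,7,8} {6}
Are 2 and 3 in the same component? yes

Answer: yes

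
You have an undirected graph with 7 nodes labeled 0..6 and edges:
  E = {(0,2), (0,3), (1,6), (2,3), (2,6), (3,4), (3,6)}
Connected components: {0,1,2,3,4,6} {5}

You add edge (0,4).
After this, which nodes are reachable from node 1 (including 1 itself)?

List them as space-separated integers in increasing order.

Answer: 0 1 2 3 4 6

Derivation:
Before: nodes reachable from 1: {0,1,2,3,4,6}
Adding (0,4): both endpoints already in same component. Reachability from 1 unchanged.
After: nodes reachable from 1: {0,1,2,3,4,6}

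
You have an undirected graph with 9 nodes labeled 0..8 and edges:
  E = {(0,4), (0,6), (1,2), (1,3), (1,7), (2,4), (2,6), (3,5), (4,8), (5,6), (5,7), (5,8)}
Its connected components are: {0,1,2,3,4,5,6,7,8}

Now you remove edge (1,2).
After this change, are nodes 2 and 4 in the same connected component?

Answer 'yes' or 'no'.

Initial components: {0,1,2,3,4,5,6,7,8}
Removing edge (1,2): not a bridge — component count unchanged at 1.
New components: {0,1,2,3,4,5,6,7,8}
Are 2 and 4 in the same component? yes

Answer: yes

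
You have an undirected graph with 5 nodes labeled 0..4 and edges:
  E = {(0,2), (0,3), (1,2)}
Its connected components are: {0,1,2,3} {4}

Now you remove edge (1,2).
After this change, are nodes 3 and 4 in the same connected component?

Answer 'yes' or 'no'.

Initial components: {0,1,2,3} {4}
Removing edge (1,2): it was a bridge — component count 2 -> 3.
New components: {0,2,3} {1} {4}
Are 3 and 4 in the same component? no

Answer: no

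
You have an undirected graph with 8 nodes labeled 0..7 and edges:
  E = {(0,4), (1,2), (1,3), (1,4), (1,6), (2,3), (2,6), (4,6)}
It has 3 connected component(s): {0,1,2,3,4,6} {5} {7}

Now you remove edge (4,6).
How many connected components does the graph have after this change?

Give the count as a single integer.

Answer: 3

Derivation:
Initial component count: 3
Remove (4,6): not a bridge. Count unchanged: 3.
  After removal, components: {0,1,2,3,4,6} {5} {7}
New component count: 3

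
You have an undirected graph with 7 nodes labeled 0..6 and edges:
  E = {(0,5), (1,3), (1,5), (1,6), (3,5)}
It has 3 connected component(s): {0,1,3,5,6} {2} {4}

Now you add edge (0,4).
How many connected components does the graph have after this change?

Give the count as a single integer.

Answer: 2

Derivation:
Initial component count: 3
Add (0,4): merges two components. Count decreases: 3 -> 2.
New component count: 2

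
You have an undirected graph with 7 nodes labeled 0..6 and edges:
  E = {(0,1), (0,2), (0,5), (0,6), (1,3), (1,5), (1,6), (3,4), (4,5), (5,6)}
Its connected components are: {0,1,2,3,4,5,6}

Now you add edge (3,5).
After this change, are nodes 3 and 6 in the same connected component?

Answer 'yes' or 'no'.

Initial components: {0,1,2,3,4,5,6}
Adding edge (3,5): both already in same component {0,1,2,3,4,5,6}. No change.
New components: {0,1,2,3,4,5,6}
Are 3 and 6 in the same component? yes

Answer: yes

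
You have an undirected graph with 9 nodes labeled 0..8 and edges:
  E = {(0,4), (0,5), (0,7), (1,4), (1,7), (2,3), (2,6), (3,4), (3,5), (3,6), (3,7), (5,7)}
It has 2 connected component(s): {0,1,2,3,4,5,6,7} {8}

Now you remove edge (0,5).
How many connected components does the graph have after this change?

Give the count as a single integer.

Initial component count: 2
Remove (0,5): not a bridge. Count unchanged: 2.
  After removal, components: {0,1,2,3,4,5,6,7} {8}
New component count: 2

Answer: 2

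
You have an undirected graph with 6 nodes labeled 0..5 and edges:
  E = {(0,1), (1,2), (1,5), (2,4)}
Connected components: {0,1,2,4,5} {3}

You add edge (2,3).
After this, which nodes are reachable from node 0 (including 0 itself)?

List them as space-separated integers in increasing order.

Before: nodes reachable from 0: {0,1,2,4,5}
Adding (2,3): merges 0's component with another. Reachability grows.
After: nodes reachable from 0: {0,1,2,3,4,5}

Answer: 0 1 2 3 4 5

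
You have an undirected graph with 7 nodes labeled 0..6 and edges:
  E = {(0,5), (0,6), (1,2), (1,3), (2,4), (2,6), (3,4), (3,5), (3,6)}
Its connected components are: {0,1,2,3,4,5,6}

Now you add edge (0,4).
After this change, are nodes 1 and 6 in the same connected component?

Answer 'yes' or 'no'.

Initial components: {0,1,2,3,4,5,6}
Adding edge (0,4): both already in same component {0,1,2,3,4,5,6}. No change.
New components: {0,1,2,3,4,5,6}
Are 1 and 6 in the same component? yes

Answer: yes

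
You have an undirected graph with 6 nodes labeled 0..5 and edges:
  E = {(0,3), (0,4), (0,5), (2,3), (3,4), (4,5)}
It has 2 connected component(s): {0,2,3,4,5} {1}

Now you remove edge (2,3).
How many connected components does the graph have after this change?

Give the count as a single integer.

Answer: 3

Derivation:
Initial component count: 2
Remove (2,3): it was a bridge. Count increases: 2 -> 3.
  After removal, components: {0,3,4,5} {1} {2}
New component count: 3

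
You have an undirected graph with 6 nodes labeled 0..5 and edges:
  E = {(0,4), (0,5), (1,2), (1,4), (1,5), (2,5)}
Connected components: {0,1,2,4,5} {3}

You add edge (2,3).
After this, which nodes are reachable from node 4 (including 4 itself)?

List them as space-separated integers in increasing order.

Before: nodes reachable from 4: {0,1,2,4,5}
Adding (2,3): merges 4's component with another. Reachability grows.
After: nodes reachable from 4: {0,1,2,3,4,5}

Answer: 0 1 2 3 4 5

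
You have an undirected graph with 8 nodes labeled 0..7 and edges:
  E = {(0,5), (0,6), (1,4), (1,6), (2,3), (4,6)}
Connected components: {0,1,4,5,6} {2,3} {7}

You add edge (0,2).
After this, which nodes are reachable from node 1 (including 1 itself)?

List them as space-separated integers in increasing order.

Answer: 0 1 2 3 4 5 6

Derivation:
Before: nodes reachable from 1: {0,1,4,5,6}
Adding (0,2): merges 1's component with another. Reachability grows.
After: nodes reachable from 1: {0,1,2,3,4,5,6}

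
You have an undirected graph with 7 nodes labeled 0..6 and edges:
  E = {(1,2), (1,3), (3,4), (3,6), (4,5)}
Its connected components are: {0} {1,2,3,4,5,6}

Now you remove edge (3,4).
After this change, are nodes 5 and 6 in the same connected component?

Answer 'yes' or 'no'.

Answer: no

Derivation:
Initial components: {0} {1,2,3,4,5,6}
Removing edge (3,4): it was a bridge — component count 2 -> 3.
New components: {0} {1,2,3,6} {4,5}
Are 5 and 6 in the same component? no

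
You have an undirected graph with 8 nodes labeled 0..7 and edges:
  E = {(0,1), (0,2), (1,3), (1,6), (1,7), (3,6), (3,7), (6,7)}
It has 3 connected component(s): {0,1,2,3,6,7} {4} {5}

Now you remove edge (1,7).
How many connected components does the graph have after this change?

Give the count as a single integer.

Initial component count: 3
Remove (1,7): not a bridge. Count unchanged: 3.
  After removal, components: {0,1,2,3,6,7} {4} {5}
New component count: 3

Answer: 3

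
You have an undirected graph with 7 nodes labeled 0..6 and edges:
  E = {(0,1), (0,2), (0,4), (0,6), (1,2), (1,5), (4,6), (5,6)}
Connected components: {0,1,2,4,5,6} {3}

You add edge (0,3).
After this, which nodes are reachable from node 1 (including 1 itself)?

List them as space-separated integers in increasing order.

Before: nodes reachable from 1: {0,1,2,4,5,6}
Adding (0,3): merges 1's component with another. Reachability grows.
After: nodes reachable from 1: {0,1,2,3,4,5,6}

Answer: 0 1 2 3 4 5 6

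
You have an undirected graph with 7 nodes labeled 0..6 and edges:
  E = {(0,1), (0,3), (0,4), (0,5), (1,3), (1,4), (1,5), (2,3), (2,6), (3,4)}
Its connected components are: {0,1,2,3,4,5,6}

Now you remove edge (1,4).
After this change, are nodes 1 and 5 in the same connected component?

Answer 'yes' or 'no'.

Answer: yes

Derivation:
Initial components: {0,1,2,3,4,5,6}
Removing edge (1,4): not a bridge — component count unchanged at 1.
New components: {0,1,2,3,4,5,6}
Are 1 and 5 in the same component? yes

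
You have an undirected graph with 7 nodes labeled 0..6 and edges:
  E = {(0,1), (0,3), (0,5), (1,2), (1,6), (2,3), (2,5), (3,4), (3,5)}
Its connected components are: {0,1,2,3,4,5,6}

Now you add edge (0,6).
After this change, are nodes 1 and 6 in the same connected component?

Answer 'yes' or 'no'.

Initial components: {0,1,2,3,4,5,6}
Adding edge (0,6): both already in same component {0,1,2,3,4,5,6}. No change.
New components: {0,1,2,3,4,5,6}
Are 1 and 6 in the same component? yes

Answer: yes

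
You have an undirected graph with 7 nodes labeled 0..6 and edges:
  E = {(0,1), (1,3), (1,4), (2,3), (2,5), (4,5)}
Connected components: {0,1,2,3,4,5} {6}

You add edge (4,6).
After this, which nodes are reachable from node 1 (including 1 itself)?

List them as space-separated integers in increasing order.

Answer: 0 1 2 3 4 5 6

Derivation:
Before: nodes reachable from 1: {0,1,2,3,4,5}
Adding (4,6): merges 1's component with another. Reachability grows.
After: nodes reachable from 1: {0,1,2,3,4,5,6}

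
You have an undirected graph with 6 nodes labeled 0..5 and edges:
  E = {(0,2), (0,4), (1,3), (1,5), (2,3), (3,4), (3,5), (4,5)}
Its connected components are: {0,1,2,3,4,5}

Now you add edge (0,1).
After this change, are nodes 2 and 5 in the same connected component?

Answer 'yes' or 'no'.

Answer: yes

Derivation:
Initial components: {0,1,2,3,4,5}
Adding edge (0,1): both already in same component {0,1,2,3,4,5}. No change.
New components: {0,1,2,3,4,5}
Are 2 and 5 in the same component? yes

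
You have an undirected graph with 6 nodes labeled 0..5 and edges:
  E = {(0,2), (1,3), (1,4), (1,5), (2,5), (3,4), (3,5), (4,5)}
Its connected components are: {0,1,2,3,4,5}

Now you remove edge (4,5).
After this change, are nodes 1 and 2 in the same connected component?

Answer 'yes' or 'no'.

Answer: yes

Derivation:
Initial components: {0,1,2,3,4,5}
Removing edge (4,5): not a bridge — component count unchanged at 1.
New components: {0,1,2,3,4,5}
Are 1 and 2 in the same component? yes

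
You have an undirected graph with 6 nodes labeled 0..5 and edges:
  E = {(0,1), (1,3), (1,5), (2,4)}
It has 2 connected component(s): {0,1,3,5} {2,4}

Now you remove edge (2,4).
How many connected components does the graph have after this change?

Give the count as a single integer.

Answer: 3

Derivation:
Initial component count: 2
Remove (2,4): it was a bridge. Count increases: 2 -> 3.
  After removal, components: {0,1,3,5} {2} {4}
New component count: 3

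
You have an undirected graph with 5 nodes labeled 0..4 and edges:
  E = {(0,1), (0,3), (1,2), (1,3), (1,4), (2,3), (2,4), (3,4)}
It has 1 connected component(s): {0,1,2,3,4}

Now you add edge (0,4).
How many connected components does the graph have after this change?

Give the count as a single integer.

Initial component count: 1
Add (0,4): endpoints already in same component. Count unchanged: 1.
New component count: 1

Answer: 1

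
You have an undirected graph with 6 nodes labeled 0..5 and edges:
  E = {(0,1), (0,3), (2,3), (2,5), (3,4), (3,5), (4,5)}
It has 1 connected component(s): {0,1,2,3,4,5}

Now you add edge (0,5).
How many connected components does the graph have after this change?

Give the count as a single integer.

Answer: 1

Derivation:
Initial component count: 1
Add (0,5): endpoints already in same component. Count unchanged: 1.
New component count: 1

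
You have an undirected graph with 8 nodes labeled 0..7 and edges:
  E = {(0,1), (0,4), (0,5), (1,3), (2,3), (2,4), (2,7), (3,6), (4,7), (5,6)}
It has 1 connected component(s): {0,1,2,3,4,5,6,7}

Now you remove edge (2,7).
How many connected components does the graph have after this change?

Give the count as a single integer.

Answer: 1

Derivation:
Initial component count: 1
Remove (2,7): not a bridge. Count unchanged: 1.
  After removal, components: {0,1,2,3,4,5,6,7}
New component count: 1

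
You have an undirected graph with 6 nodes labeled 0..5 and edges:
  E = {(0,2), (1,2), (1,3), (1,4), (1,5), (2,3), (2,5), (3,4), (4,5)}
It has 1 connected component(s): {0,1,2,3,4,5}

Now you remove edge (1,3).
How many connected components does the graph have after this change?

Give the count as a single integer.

Answer: 1

Derivation:
Initial component count: 1
Remove (1,3): not a bridge. Count unchanged: 1.
  After removal, components: {0,1,2,3,4,5}
New component count: 1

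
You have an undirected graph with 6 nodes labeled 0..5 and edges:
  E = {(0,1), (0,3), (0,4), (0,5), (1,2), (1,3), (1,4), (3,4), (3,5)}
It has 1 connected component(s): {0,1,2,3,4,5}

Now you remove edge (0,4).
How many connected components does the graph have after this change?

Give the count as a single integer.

Initial component count: 1
Remove (0,4): not a bridge. Count unchanged: 1.
  After removal, components: {0,1,2,3,4,5}
New component count: 1

Answer: 1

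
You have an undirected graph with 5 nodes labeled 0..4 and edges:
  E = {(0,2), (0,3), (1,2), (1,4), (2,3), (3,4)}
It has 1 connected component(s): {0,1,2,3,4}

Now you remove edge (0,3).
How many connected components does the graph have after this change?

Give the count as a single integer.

Initial component count: 1
Remove (0,3): not a bridge. Count unchanged: 1.
  After removal, components: {0,1,2,3,4}
New component count: 1

Answer: 1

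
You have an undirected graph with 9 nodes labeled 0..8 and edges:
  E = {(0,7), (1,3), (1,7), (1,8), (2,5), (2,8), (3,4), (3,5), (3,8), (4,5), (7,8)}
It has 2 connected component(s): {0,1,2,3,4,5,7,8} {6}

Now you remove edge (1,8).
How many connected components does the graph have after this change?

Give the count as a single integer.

Answer: 2

Derivation:
Initial component count: 2
Remove (1,8): not a bridge. Count unchanged: 2.
  After removal, components: {0,1,2,3,4,5,7,8} {6}
New component count: 2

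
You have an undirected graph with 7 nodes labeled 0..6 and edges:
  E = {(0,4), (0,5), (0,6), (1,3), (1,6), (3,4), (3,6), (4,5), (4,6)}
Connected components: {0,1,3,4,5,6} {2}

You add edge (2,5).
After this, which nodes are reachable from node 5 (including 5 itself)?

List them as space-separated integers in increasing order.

Answer: 0 1 2 3 4 5 6

Derivation:
Before: nodes reachable from 5: {0,1,3,4,5,6}
Adding (2,5): merges 5's component with another. Reachability grows.
After: nodes reachable from 5: {0,1,2,3,4,5,6}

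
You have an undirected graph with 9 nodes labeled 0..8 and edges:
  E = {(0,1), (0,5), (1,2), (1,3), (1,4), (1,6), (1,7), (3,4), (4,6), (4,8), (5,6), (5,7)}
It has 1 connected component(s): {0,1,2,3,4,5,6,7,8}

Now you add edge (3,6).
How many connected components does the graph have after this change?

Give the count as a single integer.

Initial component count: 1
Add (3,6): endpoints already in same component. Count unchanged: 1.
New component count: 1

Answer: 1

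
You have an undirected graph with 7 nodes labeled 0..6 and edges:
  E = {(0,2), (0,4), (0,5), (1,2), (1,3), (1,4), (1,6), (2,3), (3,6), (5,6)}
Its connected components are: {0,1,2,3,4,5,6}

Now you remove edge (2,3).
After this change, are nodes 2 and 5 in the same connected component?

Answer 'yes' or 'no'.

Initial components: {0,1,2,3,4,5,6}
Removing edge (2,3): not a bridge — component count unchanged at 1.
New components: {0,1,2,3,4,5,6}
Are 2 and 5 in the same component? yes

Answer: yes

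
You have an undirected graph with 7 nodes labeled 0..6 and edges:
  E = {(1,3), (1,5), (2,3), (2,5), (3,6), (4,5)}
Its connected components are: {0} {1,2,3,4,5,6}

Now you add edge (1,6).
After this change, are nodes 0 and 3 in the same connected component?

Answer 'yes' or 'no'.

Initial components: {0} {1,2,3,4,5,6}
Adding edge (1,6): both already in same component {1,2,3,4,5,6}. No change.
New components: {0} {1,2,3,4,5,6}
Are 0 and 3 in the same component? no

Answer: no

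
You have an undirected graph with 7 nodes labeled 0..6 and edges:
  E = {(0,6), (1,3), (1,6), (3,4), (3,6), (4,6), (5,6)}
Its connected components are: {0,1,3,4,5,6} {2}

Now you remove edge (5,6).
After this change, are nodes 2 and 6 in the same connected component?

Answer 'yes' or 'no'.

Initial components: {0,1,3,4,5,6} {2}
Removing edge (5,6): it was a bridge — component count 2 -> 3.
New components: {0,1,3,4,6} {2} {5}
Are 2 and 6 in the same component? no

Answer: no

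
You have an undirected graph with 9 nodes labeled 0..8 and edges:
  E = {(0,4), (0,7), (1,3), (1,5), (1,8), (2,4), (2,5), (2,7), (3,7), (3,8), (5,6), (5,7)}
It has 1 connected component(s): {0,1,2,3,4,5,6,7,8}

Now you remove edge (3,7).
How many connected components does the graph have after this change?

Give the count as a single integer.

Initial component count: 1
Remove (3,7): not a bridge. Count unchanged: 1.
  After removal, components: {0,1,2,3,4,5,6,7,8}
New component count: 1

Answer: 1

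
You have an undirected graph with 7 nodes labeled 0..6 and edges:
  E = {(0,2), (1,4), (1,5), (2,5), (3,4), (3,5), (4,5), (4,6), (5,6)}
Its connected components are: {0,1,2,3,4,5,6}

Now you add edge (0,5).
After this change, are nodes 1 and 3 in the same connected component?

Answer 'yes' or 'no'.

Answer: yes

Derivation:
Initial components: {0,1,2,3,4,5,6}
Adding edge (0,5): both already in same component {0,1,2,3,4,5,6}. No change.
New components: {0,1,2,3,4,5,6}
Are 1 and 3 in the same component? yes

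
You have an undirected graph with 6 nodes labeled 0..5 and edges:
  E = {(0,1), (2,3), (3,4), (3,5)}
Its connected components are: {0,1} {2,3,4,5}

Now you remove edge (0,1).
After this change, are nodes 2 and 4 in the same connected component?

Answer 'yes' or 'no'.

Initial components: {0,1} {2,3,4,5}
Removing edge (0,1): it was a bridge — component count 2 -> 3.
New components: {0} {1} {2,3,4,5}
Are 2 and 4 in the same component? yes

Answer: yes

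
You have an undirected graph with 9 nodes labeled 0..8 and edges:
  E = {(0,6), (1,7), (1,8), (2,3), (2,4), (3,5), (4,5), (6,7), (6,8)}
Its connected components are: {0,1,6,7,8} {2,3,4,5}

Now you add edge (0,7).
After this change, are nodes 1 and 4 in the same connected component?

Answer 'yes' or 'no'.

Answer: no

Derivation:
Initial components: {0,1,6,7,8} {2,3,4,5}
Adding edge (0,7): both already in same component {0,1,6,7,8}. No change.
New components: {0,1,6,7,8} {2,3,4,5}
Are 1 and 4 in the same component? no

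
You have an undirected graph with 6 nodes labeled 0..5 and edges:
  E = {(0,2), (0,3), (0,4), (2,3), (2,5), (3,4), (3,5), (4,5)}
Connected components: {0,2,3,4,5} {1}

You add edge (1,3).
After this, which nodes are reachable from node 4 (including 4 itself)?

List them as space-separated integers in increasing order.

Answer: 0 1 2 3 4 5

Derivation:
Before: nodes reachable from 4: {0,2,3,4,5}
Adding (1,3): merges 4's component with another. Reachability grows.
After: nodes reachable from 4: {0,1,2,3,4,5}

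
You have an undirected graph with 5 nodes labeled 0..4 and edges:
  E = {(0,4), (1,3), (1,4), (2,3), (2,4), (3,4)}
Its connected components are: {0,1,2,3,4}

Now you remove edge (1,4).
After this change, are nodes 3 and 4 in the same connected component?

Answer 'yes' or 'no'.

Answer: yes

Derivation:
Initial components: {0,1,2,3,4}
Removing edge (1,4): not a bridge — component count unchanged at 1.
New components: {0,1,2,3,4}
Are 3 and 4 in the same component? yes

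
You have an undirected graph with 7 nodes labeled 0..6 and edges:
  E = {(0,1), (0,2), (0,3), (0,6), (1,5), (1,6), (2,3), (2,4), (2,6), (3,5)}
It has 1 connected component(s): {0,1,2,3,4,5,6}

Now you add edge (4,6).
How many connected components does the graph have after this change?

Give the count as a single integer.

Initial component count: 1
Add (4,6): endpoints already in same component. Count unchanged: 1.
New component count: 1

Answer: 1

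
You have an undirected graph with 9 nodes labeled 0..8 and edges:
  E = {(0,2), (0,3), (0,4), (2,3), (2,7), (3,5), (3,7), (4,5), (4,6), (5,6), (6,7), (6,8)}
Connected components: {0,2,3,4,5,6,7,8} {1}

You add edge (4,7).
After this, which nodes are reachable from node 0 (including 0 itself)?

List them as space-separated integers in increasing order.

Answer: 0 2 3 4 5 6 7 8

Derivation:
Before: nodes reachable from 0: {0,2,3,4,5,6,7,8}
Adding (4,7): both endpoints already in same component. Reachability from 0 unchanged.
After: nodes reachable from 0: {0,2,3,4,5,6,7,8}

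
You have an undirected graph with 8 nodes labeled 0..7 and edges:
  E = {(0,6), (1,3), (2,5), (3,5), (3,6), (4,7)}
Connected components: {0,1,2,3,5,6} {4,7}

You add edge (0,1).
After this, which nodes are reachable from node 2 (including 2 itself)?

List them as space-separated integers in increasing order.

Answer: 0 1 2 3 5 6

Derivation:
Before: nodes reachable from 2: {0,1,2,3,5,6}
Adding (0,1): both endpoints already in same component. Reachability from 2 unchanged.
After: nodes reachable from 2: {0,1,2,3,5,6}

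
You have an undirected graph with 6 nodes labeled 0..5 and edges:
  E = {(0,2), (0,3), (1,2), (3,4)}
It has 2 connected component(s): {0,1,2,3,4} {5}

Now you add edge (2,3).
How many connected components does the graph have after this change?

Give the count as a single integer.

Answer: 2

Derivation:
Initial component count: 2
Add (2,3): endpoints already in same component. Count unchanged: 2.
New component count: 2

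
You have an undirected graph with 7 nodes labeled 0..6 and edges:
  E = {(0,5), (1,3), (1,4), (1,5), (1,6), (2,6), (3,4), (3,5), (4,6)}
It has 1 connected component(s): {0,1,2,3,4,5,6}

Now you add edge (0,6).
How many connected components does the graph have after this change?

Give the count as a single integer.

Initial component count: 1
Add (0,6): endpoints already in same component. Count unchanged: 1.
New component count: 1

Answer: 1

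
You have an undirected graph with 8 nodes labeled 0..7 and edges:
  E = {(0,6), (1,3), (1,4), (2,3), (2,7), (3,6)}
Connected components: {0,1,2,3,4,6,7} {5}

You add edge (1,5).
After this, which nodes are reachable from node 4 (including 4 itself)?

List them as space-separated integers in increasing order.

Before: nodes reachable from 4: {0,1,2,3,4,6,7}
Adding (1,5): merges 4's component with another. Reachability grows.
After: nodes reachable from 4: {0,1,2,3,4,5,6,7}

Answer: 0 1 2 3 4 5 6 7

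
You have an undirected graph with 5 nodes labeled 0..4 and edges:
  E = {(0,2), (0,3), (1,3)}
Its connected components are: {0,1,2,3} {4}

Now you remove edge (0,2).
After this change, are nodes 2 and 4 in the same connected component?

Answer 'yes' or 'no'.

Initial components: {0,1,2,3} {4}
Removing edge (0,2): it was a bridge — component count 2 -> 3.
New components: {0,1,3} {2} {4}
Are 2 and 4 in the same component? no

Answer: no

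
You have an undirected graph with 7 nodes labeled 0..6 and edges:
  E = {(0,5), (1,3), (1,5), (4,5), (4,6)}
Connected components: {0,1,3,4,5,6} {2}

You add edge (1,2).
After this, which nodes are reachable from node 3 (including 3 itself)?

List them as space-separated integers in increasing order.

Answer: 0 1 2 3 4 5 6

Derivation:
Before: nodes reachable from 3: {0,1,3,4,5,6}
Adding (1,2): merges 3's component with another. Reachability grows.
After: nodes reachable from 3: {0,1,2,3,4,5,6}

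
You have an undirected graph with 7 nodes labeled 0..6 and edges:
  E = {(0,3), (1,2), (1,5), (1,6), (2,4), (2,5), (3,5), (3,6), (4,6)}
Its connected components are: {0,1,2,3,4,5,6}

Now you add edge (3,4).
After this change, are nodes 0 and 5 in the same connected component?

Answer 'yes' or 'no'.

Initial components: {0,1,2,3,4,5,6}
Adding edge (3,4): both already in same component {0,1,2,3,4,5,6}. No change.
New components: {0,1,2,3,4,5,6}
Are 0 and 5 in the same component? yes

Answer: yes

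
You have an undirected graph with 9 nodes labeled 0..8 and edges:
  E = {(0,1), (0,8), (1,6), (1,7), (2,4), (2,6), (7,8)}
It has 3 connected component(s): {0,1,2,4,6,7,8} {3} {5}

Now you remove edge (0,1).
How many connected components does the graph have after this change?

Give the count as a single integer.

Initial component count: 3
Remove (0,1): not a bridge. Count unchanged: 3.
  After removal, components: {0,1,2,4,6,7,8} {3} {5}
New component count: 3

Answer: 3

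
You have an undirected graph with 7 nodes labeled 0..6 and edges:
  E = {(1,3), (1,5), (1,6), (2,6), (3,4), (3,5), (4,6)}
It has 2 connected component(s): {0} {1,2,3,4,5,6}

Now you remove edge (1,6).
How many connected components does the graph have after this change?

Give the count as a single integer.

Initial component count: 2
Remove (1,6): not a bridge. Count unchanged: 2.
  After removal, components: {0} {1,2,3,4,5,6}
New component count: 2

Answer: 2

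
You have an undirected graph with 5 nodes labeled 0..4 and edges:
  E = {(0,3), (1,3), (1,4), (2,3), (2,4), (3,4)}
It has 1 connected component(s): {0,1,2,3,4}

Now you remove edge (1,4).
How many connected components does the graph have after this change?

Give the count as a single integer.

Initial component count: 1
Remove (1,4): not a bridge. Count unchanged: 1.
  After removal, components: {0,1,2,3,4}
New component count: 1

Answer: 1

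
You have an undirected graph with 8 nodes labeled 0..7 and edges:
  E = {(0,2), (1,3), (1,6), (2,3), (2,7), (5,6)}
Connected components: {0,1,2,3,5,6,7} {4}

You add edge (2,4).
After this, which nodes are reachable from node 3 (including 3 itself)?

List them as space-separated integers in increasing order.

Before: nodes reachable from 3: {0,1,2,3,5,6,7}
Adding (2,4): merges 3's component with another. Reachability grows.
After: nodes reachable from 3: {0,1,2,3,4,5,6,7}

Answer: 0 1 2 3 4 5 6 7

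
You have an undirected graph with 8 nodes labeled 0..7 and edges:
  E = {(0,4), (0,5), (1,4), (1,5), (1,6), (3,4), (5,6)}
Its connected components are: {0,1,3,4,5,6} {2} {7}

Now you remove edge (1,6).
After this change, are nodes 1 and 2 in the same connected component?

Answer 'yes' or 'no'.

Initial components: {0,1,3,4,5,6} {2} {7}
Removing edge (1,6): not a bridge — component count unchanged at 3.
New components: {0,1,3,4,5,6} {2} {7}
Are 1 and 2 in the same component? no

Answer: no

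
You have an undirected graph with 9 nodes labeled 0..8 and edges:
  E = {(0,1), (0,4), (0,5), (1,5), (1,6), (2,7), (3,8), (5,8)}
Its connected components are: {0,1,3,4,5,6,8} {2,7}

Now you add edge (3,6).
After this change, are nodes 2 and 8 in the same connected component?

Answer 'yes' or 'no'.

Initial components: {0,1,3,4,5,6,8} {2,7}
Adding edge (3,6): both already in same component {0,1,3,4,5,6,8}. No change.
New components: {0,1,3,4,5,6,8} {2,7}
Are 2 and 8 in the same component? no

Answer: no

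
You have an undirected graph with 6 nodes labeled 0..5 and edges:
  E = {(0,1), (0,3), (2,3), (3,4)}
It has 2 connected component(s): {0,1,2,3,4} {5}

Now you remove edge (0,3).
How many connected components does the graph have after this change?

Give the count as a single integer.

Initial component count: 2
Remove (0,3): it was a bridge. Count increases: 2 -> 3.
  After removal, components: {0,1} {2,3,4} {5}
New component count: 3

Answer: 3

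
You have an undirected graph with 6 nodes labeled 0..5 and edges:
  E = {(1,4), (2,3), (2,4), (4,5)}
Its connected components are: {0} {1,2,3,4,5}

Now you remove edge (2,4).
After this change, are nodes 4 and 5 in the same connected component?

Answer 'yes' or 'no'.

Initial components: {0} {1,2,3,4,5}
Removing edge (2,4): it was a bridge — component count 2 -> 3.
New components: {0} {1,4,5} {2,3}
Are 4 and 5 in the same component? yes

Answer: yes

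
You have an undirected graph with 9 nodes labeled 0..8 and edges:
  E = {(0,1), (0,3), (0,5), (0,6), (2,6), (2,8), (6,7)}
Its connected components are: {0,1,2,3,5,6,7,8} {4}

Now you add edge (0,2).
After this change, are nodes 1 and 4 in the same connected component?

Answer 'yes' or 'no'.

Initial components: {0,1,2,3,5,6,7,8} {4}
Adding edge (0,2): both already in same component {0,1,2,3,5,6,7,8}. No change.
New components: {0,1,2,3,5,6,7,8} {4}
Are 1 and 4 in the same component? no

Answer: no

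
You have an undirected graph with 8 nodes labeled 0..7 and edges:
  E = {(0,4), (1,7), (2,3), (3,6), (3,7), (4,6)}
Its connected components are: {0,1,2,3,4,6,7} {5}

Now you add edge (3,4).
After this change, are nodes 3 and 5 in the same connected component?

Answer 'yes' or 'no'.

Initial components: {0,1,2,3,4,6,7} {5}
Adding edge (3,4): both already in same component {0,1,2,3,4,6,7}. No change.
New components: {0,1,2,3,4,6,7} {5}
Are 3 and 5 in the same component? no

Answer: no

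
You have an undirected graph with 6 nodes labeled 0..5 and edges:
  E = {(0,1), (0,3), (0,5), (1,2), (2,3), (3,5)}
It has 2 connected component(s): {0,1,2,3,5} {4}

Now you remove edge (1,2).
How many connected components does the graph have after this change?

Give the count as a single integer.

Answer: 2

Derivation:
Initial component count: 2
Remove (1,2): not a bridge. Count unchanged: 2.
  After removal, components: {0,1,2,3,5} {4}
New component count: 2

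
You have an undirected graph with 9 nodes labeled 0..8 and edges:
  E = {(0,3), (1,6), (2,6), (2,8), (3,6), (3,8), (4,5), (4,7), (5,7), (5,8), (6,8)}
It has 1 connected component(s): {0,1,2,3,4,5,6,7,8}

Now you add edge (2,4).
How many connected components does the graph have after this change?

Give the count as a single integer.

Answer: 1

Derivation:
Initial component count: 1
Add (2,4): endpoints already in same component. Count unchanged: 1.
New component count: 1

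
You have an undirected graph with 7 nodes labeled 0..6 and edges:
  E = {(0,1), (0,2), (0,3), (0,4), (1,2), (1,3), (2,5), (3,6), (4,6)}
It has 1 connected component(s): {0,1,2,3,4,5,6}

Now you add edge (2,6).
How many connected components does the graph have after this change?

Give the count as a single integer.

Answer: 1

Derivation:
Initial component count: 1
Add (2,6): endpoints already in same component. Count unchanged: 1.
New component count: 1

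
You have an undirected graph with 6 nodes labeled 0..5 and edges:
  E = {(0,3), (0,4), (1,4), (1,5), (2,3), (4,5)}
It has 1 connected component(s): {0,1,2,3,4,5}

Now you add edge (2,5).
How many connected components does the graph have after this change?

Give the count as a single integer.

Answer: 1

Derivation:
Initial component count: 1
Add (2,5): endpoints already in same component. Count unchanged: 1.
New component count: 1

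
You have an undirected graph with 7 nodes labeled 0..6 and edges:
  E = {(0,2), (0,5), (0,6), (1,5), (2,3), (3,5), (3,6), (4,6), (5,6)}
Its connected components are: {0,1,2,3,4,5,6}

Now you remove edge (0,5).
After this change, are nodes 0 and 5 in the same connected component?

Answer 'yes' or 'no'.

Initial components: {0,1,2,3,4,5,6}
Removing edge (0,5): not a bridge — component count unchanged at 1.
New components: {0,1,2,3,4,5,6}
Are 0 and 5 in the same component? yes

Answer: yes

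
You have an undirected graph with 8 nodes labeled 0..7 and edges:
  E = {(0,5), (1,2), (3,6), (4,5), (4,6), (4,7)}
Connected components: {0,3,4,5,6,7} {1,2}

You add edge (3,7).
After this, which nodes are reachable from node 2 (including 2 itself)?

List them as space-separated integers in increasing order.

Answer: 1 2

Derivation:
Before: nodes reachable from 2: {1,2}
Adding (3,7): both endpoints already in same component. Reachability from 2 unchanged.
After: nodes reachable from 2: {1,2}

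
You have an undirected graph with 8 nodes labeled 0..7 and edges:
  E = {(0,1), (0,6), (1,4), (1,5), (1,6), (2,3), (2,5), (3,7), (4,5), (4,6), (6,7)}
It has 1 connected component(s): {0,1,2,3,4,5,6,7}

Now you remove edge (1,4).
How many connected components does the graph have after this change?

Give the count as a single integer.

Initial component count: 1
Remove (1,4): not a bridge. Count unchanged: 1.
  After removal, components: {0,1,2,3,4,5,6,7}
New component count: 1

Answer: 1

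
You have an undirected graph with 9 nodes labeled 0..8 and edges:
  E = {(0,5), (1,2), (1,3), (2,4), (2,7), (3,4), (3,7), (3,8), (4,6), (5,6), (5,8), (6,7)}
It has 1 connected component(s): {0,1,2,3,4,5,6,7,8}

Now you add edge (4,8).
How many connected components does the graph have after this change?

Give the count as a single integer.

Answer: 1

Derivation:
Initial component count: 1
Add (4,8): endpoints already in same component. Count unchanged: 1.
New component count: 1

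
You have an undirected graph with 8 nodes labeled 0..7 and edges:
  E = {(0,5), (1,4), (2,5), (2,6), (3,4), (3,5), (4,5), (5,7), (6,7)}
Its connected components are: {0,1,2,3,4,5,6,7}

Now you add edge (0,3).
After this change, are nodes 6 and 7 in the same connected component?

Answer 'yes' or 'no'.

Answer: yes

Derivation:
Initial components: {0,1,2,3,4,5,6,7}
Adding edge (0,3): both already in same component {0,1,2,3,4,5,6,7}. No change.
New components: {0,1,2,3,4,5,6,7}
Are 6 and 7 in the same component? yes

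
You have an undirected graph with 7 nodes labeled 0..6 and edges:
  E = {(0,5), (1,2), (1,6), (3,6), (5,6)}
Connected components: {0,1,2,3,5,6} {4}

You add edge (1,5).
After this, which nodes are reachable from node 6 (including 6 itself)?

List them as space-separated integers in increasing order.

Before: nodes reachable from 6: {0,1,2,3,5,6}
Adding (1,5): both endpoints already in same component. Reachability from 6 unchanged.
After: nodes reachable from 6: {0,1,2,3,5,6}

Answer: 0 1 2 3 5 6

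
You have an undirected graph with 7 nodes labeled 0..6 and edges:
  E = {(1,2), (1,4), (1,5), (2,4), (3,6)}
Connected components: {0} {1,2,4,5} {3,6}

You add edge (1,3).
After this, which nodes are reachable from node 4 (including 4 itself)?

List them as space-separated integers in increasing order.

Before: nodes reachable from 4: {1,2,4,5}
Adding (1,3): merges 4's component with another. Reachability grows.
After: nodes reachable from 4: {1,2,3,4,5,6}

Answer: 1 2 3 4 5 6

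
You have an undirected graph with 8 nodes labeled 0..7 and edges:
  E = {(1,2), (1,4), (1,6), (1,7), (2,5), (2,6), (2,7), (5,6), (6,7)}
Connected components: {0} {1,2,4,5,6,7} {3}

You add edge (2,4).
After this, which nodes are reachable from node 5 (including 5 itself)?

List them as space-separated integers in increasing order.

Answer: 1 2 4 5 6 7

Derivation:
Before: nodes reachable from 5: {1,2,4,5,6,7}
Adding (2,4): both endpoints already in same component. Reachability from 5 unchanged.
After: nodes reachable from 5: {1,2,4,5,6,7}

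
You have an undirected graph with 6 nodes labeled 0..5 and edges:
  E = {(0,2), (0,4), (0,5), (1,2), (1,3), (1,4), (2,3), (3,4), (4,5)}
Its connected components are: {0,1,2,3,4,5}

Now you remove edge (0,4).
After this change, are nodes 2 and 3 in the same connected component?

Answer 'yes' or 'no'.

Initial components: {0,1,2,3,4,5}
Removing edge (0,4): not a bridge — component count unchanged at 1.
New components: {0,1,2,3,4,5}
Are 2 and 3 in the same component? yes

Answer: yes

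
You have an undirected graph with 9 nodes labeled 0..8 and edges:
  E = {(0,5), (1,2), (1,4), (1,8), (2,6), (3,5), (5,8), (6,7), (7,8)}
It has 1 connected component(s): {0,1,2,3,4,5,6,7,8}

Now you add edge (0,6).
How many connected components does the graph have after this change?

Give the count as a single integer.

Answer: 1

Derivation:
Initial component count: 1
Add (0,6): endpoints already in same component. Count unchanged: 1.
New component count: 1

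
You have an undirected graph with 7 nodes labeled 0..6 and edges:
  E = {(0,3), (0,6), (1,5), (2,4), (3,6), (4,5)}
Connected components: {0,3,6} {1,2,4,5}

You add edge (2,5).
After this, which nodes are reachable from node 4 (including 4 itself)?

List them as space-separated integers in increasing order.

Answer: 1 2 4 5

Derivation:
Before: nodes reachable from 4: {1,2,4,5}
Adding (2,5): both endpoints already in same component. Reachability from 4 unchanged.
After: nodes reachable from 4: {1,2,4,5}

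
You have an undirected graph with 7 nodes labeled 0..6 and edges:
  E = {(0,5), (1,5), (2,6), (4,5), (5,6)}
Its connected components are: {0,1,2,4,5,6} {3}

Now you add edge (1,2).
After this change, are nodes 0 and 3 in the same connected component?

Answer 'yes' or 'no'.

Initial components: {0,1,2,4,5,6} {3}
Adding edge (1,2): both already in same component {0,1,2,4,5,6}. No change.
New components: {0,1,2,4,5,6} {3}
Are 0 and 3 in the same component? no

Answer: no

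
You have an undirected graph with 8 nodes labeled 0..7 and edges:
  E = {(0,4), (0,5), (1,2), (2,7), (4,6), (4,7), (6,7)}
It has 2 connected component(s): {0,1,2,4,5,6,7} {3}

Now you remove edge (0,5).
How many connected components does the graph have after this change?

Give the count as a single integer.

Initial component count: 2
Remove (0,5): it was a bridge. Count increases: 2 -> 3.
  After removal, components: {0,1,2,4,6,7} {3} {5}
New component count: 3

Answer: 3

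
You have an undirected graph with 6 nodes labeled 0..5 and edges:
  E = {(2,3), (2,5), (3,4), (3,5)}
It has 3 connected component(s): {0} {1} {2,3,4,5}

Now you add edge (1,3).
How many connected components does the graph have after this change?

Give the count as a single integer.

Initial component count: 3
Add (1,3): merges two components. Count decreases: 3 -> 2.
New component count: 2

Answer: 2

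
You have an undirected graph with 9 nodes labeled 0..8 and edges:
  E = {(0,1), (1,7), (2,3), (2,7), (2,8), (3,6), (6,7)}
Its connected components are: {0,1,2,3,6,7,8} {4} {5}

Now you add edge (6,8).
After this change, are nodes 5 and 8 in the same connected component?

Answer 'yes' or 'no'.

Answer: no

Derivation:
Initial components: {0,1,2,3,6,7,8} {4} {5}
Adding edge (6,8): both already in same component {0,1,2,3,6,7,8}. No change.
New components: {0,1,2,3,6,7,8} {4} {5}
Are 5 and 8 in the same component? no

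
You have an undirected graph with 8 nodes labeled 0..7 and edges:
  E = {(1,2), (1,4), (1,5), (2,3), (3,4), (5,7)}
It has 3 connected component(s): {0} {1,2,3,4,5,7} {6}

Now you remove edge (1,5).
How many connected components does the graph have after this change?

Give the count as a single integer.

Answer: 4

Derivation:
Initial component count: 3
Remove (1,5): it was a bridge. Count increases: 3 -> 4.
  After removal, components: {0} {1,2,3,4} {5,7} {6}
New component count: 4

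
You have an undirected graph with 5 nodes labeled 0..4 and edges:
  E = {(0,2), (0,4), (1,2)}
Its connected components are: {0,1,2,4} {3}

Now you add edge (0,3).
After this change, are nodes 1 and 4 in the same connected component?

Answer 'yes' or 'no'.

Answer: yes

Derivation:
Initial components: {0,1,2,4} {3}
Adding edge (0,3): merges {0,1,2,4} and {3}.
New components: {0,1,2,3,4}
Are 1 and 4 in the same component? yes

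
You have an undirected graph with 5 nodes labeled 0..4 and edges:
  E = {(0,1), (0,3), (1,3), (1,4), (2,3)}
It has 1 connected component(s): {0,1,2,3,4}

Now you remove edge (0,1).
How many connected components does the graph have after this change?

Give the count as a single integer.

Initial component count: 1
Remove (0,1): not a bridge. Count unchanged: 1.
  After removal, components: {0,1,2,3,4}
New component count: 1

Answer: 1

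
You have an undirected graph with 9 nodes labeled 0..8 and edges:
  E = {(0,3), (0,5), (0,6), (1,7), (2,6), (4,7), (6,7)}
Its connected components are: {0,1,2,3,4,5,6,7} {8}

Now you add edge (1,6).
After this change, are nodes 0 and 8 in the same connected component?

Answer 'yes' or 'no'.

Initial components: {0,1,2,3,4,5,6,7} {8}
Adding edge (1,6): both already in same component {0,1,2,3,4,5,6,7}. No change.
New components: {0,1,2,3,4,5,6,7} {8}
Are 0 and 8 in the same component? no

Answer: no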